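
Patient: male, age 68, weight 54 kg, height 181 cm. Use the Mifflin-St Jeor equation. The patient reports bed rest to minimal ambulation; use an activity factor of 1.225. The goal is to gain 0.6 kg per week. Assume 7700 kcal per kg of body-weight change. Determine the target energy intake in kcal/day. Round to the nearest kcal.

2297 kcal/day

Mifflin-St Jeor (male): BMR = 10(54) + 6.25(181) − 5(68) + 5 = 540 + 1131.25 − 340 + 5 = 1336.25 kcal/day.
TEE = 1336.25 × 1.225 = 1636.9063 kcal/day.
Required daily surplus = 0.6 × 7700 ÷ 7 = 660 kcal/day.
Target intake = 1636.9063 + 660 = 2296.9063 kcal/day.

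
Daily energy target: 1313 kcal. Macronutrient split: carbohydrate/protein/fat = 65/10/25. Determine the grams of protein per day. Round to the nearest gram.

33 g/day

Protein energy = 10% × 1313 = 131.3 kcal.
At 4 kcal/g: 131.3 ÷ 4 = 32.825 g.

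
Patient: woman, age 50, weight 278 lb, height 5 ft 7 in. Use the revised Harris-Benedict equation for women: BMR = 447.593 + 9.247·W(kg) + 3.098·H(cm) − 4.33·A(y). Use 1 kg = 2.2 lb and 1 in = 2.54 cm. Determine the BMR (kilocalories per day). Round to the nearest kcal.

Convert to metric: weight = 278 ÷ 2.2 = 126.3636 kg; height = (5×12 + 7) × 2.54 = 67 × 2.54 = 170.18 cm.
Harris-Benedict: BMR = 447.593 + 9.247(126.3636) + 3.098(170.18) − 4.33(50) = 1926.7952 kcal/day.

1927 kilocalories per day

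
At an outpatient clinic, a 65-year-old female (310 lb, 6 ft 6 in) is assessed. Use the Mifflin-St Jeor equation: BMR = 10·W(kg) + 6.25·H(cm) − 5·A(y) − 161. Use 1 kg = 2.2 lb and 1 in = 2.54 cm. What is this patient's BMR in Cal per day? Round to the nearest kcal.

2161 Cal per day

Convert to metric: weight = 310 ÷ 2.2 = 140.9091 kg; height = (6×12 + 6) × 2.54 = 78 × 2.54 = 198.12 cm.
Mifflin-St Jeor (female): BMR = 10(140.9091) + 6.25(198.12) − 5(65) − 161 = 1409.0909 + 1238.25 − 325 − 161 = 2161.3409 kcal/day.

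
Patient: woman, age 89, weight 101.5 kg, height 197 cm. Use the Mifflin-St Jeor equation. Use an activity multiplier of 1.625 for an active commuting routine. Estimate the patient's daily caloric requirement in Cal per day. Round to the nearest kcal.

2665 Cal per day

Mifflin-St Jeor (female): BMR = 10(101.5) + 6.25(197) − 5(89) − 161 = 1015 + 1231.25 − 445 − 161 = 1640.25 kcal/day.
TEE = BMR × activity factor = 1640.25 × 1.625 = 2665.4063 kcal/day.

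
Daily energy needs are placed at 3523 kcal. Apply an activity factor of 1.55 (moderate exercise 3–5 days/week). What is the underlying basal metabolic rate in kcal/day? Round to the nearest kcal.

2273 kcal/day

BMR = TEE ÷ activity factor = 3523 ÷ 1.55 = 2272.9032 kcal/day.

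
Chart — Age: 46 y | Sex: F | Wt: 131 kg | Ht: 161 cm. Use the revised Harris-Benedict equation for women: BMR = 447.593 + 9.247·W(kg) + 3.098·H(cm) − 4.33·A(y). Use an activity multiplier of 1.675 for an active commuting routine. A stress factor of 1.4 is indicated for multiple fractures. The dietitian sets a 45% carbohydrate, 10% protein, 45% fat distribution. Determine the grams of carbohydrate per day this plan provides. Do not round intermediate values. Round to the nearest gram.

Harris-Benedict: BMR = 447.593 + 9.247(131) + 3.098(161) − 4.33(46) = 1958.548 kcal/day.
TEE = 1958.548 × 1.675 = 3280.5679 kcal/day.
With stress factor 1.4: 3280.5679 × 1.4 = 4592.7951 kcal/day.
Carbohydrate energy = 45% × 4592.7951 = 2066.7578 kcal.
Carbohydrate = 2066.7578 ÷ 4 kcal/g = 516.6894 g.

517 g/day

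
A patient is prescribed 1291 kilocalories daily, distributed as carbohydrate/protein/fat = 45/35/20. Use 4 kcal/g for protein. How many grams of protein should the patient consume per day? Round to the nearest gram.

Protein energy = 35% × 1291 = 451.85 kcal.
At 4 kcal/g: 451.85 ÷ 4 = 112.9625 g.

113 g/day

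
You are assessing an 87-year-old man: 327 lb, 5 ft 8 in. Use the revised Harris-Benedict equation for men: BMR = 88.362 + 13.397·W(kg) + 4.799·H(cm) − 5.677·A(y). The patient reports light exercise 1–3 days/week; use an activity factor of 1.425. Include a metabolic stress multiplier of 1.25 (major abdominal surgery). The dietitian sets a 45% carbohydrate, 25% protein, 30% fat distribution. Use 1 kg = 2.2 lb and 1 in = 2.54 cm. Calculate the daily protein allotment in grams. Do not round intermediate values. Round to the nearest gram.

269 g/day

Convert to metric: weight = 327 ÷ 2.2 = 148.6364 kg; height = (5×12 + 8) × 2.54 = 68 × 2.54 = 172.72 cm.
Harris-Benedict: BMR = 88.362 + 13.397(148.6364) + 4.799(172.72) − 5.677(87) = 2414.6276 kcal/day.
TEE = 2414.6276 × 1.425 = 3440.8444 kcal/day.
With stress factor 1.25: 3440.8444 × 1.25 = 4301.0555 kcal/day.
Protein energy = 25% × 4301.0555 = 1075.2639 kcal.
Protein = 1075.2639 ÷ 4 kcal/g = 268.816 g.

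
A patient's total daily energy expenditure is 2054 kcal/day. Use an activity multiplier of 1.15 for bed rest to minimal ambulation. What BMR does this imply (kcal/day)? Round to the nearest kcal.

BMR = TEE ÷ activity factor = 2054 ÷ 1.15 = 1786.087 kcal/day.

1786 kcal/day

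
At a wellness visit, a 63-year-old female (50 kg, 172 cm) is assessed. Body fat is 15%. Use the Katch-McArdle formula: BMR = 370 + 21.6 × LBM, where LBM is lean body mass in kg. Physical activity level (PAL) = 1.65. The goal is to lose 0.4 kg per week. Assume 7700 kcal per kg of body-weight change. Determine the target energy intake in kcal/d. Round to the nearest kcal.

LBM = 50 × (1 − 0.15) = 42.5 kg. Katch-McArdle: BMR = 370 + 21.6 × 42.5 = 1288 kcal/day.
TEE = 1288 × 1.65 = 2125.2 kcal/day.
Required daily deficit = 0.4 × 7700 ÷ 7 = 440 kcal/day.
Target intake = 2125.2 − 440 = 1685.2 kcal/day.

1685 kcal/d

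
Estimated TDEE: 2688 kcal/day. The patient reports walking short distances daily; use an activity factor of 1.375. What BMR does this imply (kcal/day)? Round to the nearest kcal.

BMR = TEE ÷ activity factor = 2688 ÷ 1.375 = 1954.9091 kcal/day.

1955 kcal/day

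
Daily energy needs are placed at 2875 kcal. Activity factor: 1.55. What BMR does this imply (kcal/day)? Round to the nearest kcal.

1855 kcal/day

BMR = TEE ÷ activity factor = 2875 ÷ 1.55 = 1854.8387 kcal/day.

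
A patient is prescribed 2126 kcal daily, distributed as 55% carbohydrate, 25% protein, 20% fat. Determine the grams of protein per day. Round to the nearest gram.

Protein energy = 25% × 2126 = 531.5 kcal.
At 4 kcal/g: 531.5 ÷ 4 = 132.875 g.

133 g/day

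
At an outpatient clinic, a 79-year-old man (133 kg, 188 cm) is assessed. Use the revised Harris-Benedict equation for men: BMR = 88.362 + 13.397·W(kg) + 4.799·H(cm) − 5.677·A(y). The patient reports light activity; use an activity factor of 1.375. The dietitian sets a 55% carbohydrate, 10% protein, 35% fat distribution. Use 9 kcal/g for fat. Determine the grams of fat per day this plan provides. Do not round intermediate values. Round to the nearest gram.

124 g/day

Harris-Benedict: BMR = 88.362 + 13.397(133) + 4.799(188) − 5.677(79) = 2323.892 kcal/day.
TEE = 2323.892 × 1.375 = 3195.3515 kcal/day.
Fat energy = 35% × 3195.3515 = 1118.373 kcal.
Fat = 1118.373 ÷ 9 kcal/g = 124.2637 g.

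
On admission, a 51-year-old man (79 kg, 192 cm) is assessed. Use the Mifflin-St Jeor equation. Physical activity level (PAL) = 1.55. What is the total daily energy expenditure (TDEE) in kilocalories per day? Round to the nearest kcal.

Mifflin-St Jeor (male): BMR = 10(79) + 6.25(192) − 5(51) + 5 = 790 + 1200 − 255 + 5 = 1740 kcal/day.
TEE = BMR × activity factor = 1740 × 1.55 = 2697 kcal/day.

2697 kilocalories per day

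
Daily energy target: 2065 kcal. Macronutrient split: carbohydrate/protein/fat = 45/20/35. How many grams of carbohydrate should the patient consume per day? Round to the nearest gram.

232 g/day

Carbohydrate energy = 45% × 2065 = 929.25 kcal.
At 4 kcal/g: 929.25 ÷ 4 = 232.3125 g.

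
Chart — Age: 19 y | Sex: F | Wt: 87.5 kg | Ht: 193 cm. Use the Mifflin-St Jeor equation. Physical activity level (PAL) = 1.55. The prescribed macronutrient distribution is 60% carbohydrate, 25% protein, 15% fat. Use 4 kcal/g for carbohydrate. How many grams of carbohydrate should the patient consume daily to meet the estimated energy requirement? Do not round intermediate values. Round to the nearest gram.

424 g/day

Mifflin-St Jeor (female): BMR = 10(87.5) + 6.25(193) − 5(19) − 161 = 875 + 1206.25 − 95 − 161 = 1825.25 kcal/day.
TEE = 1825.25 × 1.55 = 2829.1375 kcal/day.
Carbohydrate energy = 60% × 2829.1375 = 1697.4825 kcal.
Carbohydrate = 1697.4825 ÷ 4 kcal/g = 424.3706 g.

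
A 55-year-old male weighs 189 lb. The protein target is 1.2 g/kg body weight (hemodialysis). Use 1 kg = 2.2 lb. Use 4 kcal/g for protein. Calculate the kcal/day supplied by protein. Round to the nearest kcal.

Weight in kg = 189 ÷ 2.2 = 85.9091 kg.
Protein = 1.2 g/kg × 85.9091 kg = 103.0909 g/day.
Protein energy = 103.0909 g × 4 kcal/g = 412.3636 kcal/day.

412 kcal/day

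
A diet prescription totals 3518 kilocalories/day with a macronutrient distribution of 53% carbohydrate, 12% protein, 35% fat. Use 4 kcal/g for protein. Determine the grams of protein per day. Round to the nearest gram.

106 g/day

Protein energy = 12% × 3518 = 422.16 kcal.
At 4 kcal/g: 422.16 ÷ 4 = 105.54 g.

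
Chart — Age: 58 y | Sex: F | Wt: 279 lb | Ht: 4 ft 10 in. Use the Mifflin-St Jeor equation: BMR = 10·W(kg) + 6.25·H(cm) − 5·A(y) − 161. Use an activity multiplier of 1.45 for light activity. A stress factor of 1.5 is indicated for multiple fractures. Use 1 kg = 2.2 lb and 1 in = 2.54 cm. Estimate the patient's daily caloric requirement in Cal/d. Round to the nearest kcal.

Convert to metric: weight = 279 ÷ 2.2 = 126.8182 kg; height = (4×12 + 10) × 2.54 = 58 × 2.54 = 147.32 cm.
Mifflin-St Jeor (female): BMR = 10(126.8182) + 6.25(147.32) − 5(58) − 161 = 1268.1818 + 920.75 − 290 − 161 = 1737.9318 kcal/day.
TEE = BMR × activity factor = 1737.9318 × 1.45 = 2520.0011 kcal/day.
Apply stress factor: 2520.0011 × 1.5 = 3780.0017 kcal/day.

3780 Cal/d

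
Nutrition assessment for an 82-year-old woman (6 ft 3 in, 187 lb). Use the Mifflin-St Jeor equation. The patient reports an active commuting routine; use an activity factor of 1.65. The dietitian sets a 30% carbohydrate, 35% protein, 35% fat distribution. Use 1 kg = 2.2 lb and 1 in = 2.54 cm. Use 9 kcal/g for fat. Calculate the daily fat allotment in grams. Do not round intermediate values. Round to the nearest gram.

Convert to metric: weight = 187 ÷ 2.2 = 85 kg; height = (6×12 + 3) × 2.54 = 75 × 2.54 = 190.5 cm.
Mifflin-St Jeor (female): BMR = 10(85) + 6.25(190.5) − 5(82) − 161 = 850 + 1190.625 − 410 − 161 = 1469.625 kcal/day.
TEE = 1469.625 × 1.65 = 2424.8813 kcal/day.
Fat energy = 35% × 2424.8813 = 848.7084 kcal.
Fat = 848.7084 ÷ 9 kcal/g = 94.3009 g.

94 g/day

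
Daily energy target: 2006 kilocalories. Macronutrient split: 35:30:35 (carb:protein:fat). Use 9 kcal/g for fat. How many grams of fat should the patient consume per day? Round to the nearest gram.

Fat energy = 35% × 2006 = 702.1 kcal.
At 9 kcal/g: 702.1 ÷ 9 = 78.0111 g.

78 g/day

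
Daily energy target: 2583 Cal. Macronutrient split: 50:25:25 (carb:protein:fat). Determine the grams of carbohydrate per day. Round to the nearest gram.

Carbohydrate energy = 50% × 2583 = 1291.5 kcal.
At 4 kcal/g: 1291.5 ÷ 4 = 322.875 g.

323 g/day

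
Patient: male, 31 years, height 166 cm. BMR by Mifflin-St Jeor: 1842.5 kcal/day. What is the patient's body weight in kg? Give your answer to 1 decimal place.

95.5 kg

1842.5 = 10·W + 6.25(166) − 5(31) + 5
10·W = 1842.5 − 887.5 = 955, so W = 95.5 kg.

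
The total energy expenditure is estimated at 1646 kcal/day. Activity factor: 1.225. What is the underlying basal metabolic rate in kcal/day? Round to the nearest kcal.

1344 kcal/day

BMR = TEE ÷ activity factor = 1646 ÷ 1.225 = 1343.6735 kcal/day.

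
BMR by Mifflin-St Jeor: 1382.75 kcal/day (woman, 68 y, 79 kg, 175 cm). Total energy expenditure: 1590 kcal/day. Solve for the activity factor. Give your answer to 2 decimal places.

Activity factor = TEE ÷ BMR = 1590 ÷ 1382.75 = 1.15.

1.15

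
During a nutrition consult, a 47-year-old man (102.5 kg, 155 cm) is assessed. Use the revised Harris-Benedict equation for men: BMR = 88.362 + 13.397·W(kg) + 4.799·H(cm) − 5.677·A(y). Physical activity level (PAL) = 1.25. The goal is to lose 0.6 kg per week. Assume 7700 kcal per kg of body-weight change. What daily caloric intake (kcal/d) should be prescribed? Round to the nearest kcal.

1763 kcal/d

Harris-Benedict: BMR = 88.362 + 13.397(102.5) + 4.799(155) − 5.677(47) = 1938.5805 kcal/day.
TEE = 1938.5805 × 1.25 = 2423.2256 kcal/day.
Required daily deficit = 0.6 × 7700 ÷ 7 = 660 kcal/day.
Target intake = 2423.2256 − 660 = 1763.2256 kcal/day.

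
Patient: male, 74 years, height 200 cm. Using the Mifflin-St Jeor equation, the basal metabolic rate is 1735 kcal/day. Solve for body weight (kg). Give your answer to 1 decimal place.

85.0 kg

1735 = 10·W + 6.25(200) − 5(74) + 5
10·W = 1735 − 885 = 850, so W = 85 kg.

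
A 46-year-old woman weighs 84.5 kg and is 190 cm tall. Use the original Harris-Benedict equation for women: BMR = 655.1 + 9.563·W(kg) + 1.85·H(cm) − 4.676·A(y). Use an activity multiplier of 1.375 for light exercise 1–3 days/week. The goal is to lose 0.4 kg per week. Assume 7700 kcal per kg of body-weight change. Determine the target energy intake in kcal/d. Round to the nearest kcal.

Harris-Benedict: BMR = 655.1 + 9.563(84.5) + 1.85(190) − 4.676(46) = 1599.5775 kcal/day.
TEE = 1599.5775 × 1.375 = 2199.4191 kcal/day.
Required daily deficit = 0.4 × 7700 ÷ 7 = 440 kcal/day.
Target intake = 2199.4191 − 440 = 1759.4191 kcal/day.

1759 kcal/d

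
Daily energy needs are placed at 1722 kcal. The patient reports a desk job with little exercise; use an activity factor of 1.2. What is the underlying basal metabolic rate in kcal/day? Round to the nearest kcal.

BMR = TEE ÷ activity factor = 1722 ÷ 1.2 = 1435 kcal/day.

1435 kcal/day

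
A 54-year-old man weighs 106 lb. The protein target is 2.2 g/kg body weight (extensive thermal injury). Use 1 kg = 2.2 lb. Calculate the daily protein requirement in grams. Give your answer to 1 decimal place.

Weight in kg = 106 ÷ 2.2 = 48.1818 kg.
Protein = 2.2 g/kg × 48.1818 kg = 106 g/day.

106.0 g/day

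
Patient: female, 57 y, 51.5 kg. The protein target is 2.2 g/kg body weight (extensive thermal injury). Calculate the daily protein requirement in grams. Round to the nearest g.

113 g/day

Protein = 2.2 g/kg × 51.5 kg = 113.3 g/day.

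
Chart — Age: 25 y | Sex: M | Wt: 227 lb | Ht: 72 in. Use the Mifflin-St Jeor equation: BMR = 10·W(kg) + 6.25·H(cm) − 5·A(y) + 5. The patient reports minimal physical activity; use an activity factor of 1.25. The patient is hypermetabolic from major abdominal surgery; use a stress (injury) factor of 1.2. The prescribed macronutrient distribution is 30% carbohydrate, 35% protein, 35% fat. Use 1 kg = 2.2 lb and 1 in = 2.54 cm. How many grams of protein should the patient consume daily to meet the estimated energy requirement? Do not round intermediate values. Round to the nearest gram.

Convert to metric: weight = 227 ÷ 2.2 = 103.1818 kg; height = 72 × 2.54 = 182.88 cm.
Mifflin-St Jeor (male): BMR = 10(103.1818) + 6.25(182.88) − 5(25) + 5 = 1031.8182 + 1143 − 125 + 5 = 2054.8182 kcal/day.
TEE = 2054.8182 × 1.25 = 2568.5227 kcal/day.
With stress factor 1.2: 2568.5227 × 1.2 = 3082.2273 kcal/day.
Protein energy = 35% × 3082.2273 = 1078.7795 kcal.
Protein = 1078.7795 ÷ 4 kcal/g = 269.6949 g.

270 g/day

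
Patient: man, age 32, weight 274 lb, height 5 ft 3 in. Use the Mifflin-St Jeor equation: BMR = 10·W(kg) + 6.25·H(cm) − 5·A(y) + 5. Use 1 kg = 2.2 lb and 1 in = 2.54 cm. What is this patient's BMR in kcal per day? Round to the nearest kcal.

Convert to metric: weight = 274 ÷ 2.2 = 124.5455 kg; height = (5×12 + 3) × 2.54 = 63 × 2.54 = 160.02 cm.
Mifflin-St Jeor (male): BMR = 10(124.5455) + 6.25(160.02) − 5(32) + 5 = 1245.4545 + 1000.125 − 160 + 5 = 2090.5795 kcal/day.

2091 kcal per day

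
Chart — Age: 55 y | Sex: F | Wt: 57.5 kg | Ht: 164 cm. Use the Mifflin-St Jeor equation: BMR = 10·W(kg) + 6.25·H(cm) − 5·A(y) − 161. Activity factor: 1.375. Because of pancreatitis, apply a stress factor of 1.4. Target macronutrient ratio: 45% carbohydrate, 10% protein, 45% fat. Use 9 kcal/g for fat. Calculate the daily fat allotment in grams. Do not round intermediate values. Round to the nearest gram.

112 g/day

Mifflin-St Jeor (female): BMR = 10(57.5) + 6.25(164) − 5(55) − 161 = 575 + 1025 − 275 − 161 = 1164 kcal/day.
TEE = 1164 × 1.375 = 1600.5 kcal/day.
With stress factor 1.4: 1600.5 × 1.4 = 2240.7 kcal/day.
Fat energy = 45% × 2240.7 = 1008.315 kcal.
Fat = 1008.315 ÷ 9 kcal/g = 112.035 g.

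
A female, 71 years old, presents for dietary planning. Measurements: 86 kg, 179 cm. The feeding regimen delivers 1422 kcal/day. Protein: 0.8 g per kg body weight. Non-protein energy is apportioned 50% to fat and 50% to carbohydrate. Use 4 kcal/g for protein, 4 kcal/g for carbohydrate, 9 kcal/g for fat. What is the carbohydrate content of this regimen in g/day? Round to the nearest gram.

Protein = 0.8 × 86 = 68.8 g → 68.8 × 4 = 275.2 kcal.
Non-protein calories = 1422 − 275.2 = 1146.8 kcal.
Fat: 50% × 1146.8 = 573.4 kcal; carbohydrate: 573.4 kcal.
Carbohydrate: 573.4 kcal ÷ 4 kcal/g = 143.35 g.

143 g/day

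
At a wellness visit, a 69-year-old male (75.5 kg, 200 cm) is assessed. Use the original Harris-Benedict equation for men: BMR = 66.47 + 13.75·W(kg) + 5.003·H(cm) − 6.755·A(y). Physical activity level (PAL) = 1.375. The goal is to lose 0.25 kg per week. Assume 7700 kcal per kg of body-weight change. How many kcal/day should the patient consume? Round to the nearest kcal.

1979 kcal/day

Harris-Benedict: BMR = 66.47 + 13.75(75.5) + 5.003(200) − 6.755(69) = 1639.1 kcal/day.
TEE = 1639.1 × 1.375 = 2253.7625 kcal/day.
Required daily deficit = 0.25 × 7700 ÷ 7 = 275 kcal/day.
Target intake = 2253.7625 − 275 = 1978.7625 kcal/day.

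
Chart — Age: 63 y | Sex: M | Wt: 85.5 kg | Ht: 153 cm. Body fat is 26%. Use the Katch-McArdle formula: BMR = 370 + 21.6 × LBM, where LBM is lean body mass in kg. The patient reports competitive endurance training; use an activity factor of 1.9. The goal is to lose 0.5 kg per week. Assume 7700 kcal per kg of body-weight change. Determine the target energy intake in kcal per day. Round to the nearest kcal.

LBM = 85.5 × (1 − 0.26) = 63.27 kg. Katch-McArdle: BMR = 370 + 21.6 × 63.27 = 1736.632 kcal/day.
TEE = 1736.632 × 1.9 = 3299.6008 kcal/day.
Required daily deficit = 0.5 × 7700 ÷ 7 = 550 kcal/day.
Target intake = 3299.6008 − 550 = 2749.6008 kcal/day.

2750 kcal per day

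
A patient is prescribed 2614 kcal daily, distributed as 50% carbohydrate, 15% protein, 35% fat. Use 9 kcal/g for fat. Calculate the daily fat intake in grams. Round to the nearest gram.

Fat energy = 35% × 2614 = 914.9 kcal.
At 9 kcal/g: 914.9 ÷ 9 = 101.6556 g.

102 g/day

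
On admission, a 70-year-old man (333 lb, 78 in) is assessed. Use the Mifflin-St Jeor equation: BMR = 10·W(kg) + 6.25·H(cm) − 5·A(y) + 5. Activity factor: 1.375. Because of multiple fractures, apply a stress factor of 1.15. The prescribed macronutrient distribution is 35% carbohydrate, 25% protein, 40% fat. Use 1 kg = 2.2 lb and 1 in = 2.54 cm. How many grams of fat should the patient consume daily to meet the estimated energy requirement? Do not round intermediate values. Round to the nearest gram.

169 g/day

Convert to metric: weight = 333 ÷ 2.2 = 151.3636 kg; height = 78 × 2.54 = 198.12 cm.
Mifflin-St Jeor (male): BMR = 10(151.3636) + 6.25(198.12) − 5(70) + 5 = 1513.6364 + 1238.25 − 350 + 5 = 2406.8864 kcal/day.
TEE = 2406.8864 × 1.375 = 3309.4688 kcal/day.
With stress factor 1.15: 3309.4688 × 1.15 = 3805.8891 kcal/day.
Fat energy = 40% × 3805.8891 = 1522.3556 kcal.
Fat = 1522.3556 ÷ 9 kcal/g = 169.1506 g.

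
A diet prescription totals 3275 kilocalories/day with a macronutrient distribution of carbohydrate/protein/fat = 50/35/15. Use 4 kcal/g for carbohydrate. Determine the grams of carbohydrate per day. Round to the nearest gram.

Carbohydrate energy = 50% × 3275 = 1637.5 kcal.
At 4 kcal/g: 1637.5 ÷ 4 = 409.375 g.

409 g/day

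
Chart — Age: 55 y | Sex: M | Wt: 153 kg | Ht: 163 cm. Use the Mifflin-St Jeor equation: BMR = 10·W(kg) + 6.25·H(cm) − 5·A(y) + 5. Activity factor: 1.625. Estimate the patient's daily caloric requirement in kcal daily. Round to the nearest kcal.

3703 kcal daily

Mifflin-St Jeor (male): BMR = 10(153) + 6.25(163) − 5(55) + 5 = 1530 + 1018.75 − 275 + 5 = 2278.75 kcal/day.
TEE = BMR × activity factor = 2278.75 × 1.625 = 3702.9688 kcal/day.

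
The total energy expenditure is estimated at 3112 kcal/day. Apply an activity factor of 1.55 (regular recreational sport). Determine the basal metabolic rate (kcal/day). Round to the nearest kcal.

BMR = TEE ÷ activity factor = 3112 ÷ 1.55 = 2007.7419 kcal/day.

2008 kcal/day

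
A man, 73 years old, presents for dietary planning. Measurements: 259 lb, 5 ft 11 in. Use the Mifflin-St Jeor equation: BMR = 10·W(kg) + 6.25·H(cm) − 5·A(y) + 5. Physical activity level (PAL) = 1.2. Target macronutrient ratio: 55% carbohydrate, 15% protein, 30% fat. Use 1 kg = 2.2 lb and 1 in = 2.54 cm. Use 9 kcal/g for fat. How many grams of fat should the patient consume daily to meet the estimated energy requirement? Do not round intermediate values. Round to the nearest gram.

Convert to metric: weight = 259 ÷ 2.2 = 117.7273 kg; height = (5×12 + 11) × 2.54 = 71 × 2.54 = 180.34 cm.
Mifflin-St Jeor (male): BMR = 10(117.7273) + 6.25(180.34) − 5(73) + 5 = 1177.2727 + 1127.125 − 365 + 5 = 1944.3977 kcal/day.
TEE = 1944.3977 × 1.2 = 2333.2773 kcal/day.
Fat energy = 30% × 2333.2773 = 699.9832 kcal.
Fat = 699.9832 ÷ 9 kcal/g = 77.7759 g.

78 g/day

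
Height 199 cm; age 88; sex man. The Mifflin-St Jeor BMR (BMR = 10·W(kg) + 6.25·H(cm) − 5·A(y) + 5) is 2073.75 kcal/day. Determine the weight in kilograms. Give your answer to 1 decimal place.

2073.75 = 10·W + 6.25(199) − 5(88) + 5
10·W = 2073.75 − 808.75 = 1265, so W = 126.5 kg.

126.5 kg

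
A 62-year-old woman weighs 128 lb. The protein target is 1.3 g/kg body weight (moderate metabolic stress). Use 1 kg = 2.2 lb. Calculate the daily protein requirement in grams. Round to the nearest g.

76 g/day

Weight in kg = 128 ÷ 2.2 = 58.1818 kg.
Protein = 1.3 g/kg × 58.1818 kg = 75.6364 g/day.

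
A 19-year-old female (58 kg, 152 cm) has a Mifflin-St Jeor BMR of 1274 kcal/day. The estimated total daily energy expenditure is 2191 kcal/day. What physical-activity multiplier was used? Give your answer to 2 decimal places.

1.72

Activity factor = TEE ÷ BMR = 2191 ÷ 1274 = 1.72.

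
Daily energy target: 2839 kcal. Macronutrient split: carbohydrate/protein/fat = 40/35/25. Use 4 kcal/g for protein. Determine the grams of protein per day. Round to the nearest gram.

Protein energy = 35% × 2839 = 993.65 kcal.
At 4 kcal/g: 993.65 ÷ 4 = 248.4125 g.

248 g/day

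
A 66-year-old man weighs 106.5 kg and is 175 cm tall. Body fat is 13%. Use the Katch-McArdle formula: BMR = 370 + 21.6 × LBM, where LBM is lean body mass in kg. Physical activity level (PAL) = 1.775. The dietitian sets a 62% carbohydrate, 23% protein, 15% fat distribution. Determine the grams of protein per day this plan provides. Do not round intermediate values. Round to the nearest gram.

242 g/day

LBM = 106.5 × (1 − 0.13) = 92.655 kg. Katch-McArdle: BMR = 370 + 21.6 × 92.655 = 2371.348 kcal/day.
TEE = 2371.348 × 1.775 = 4209.1427 kcal/day.
Protein energy = 23% × 4209.1427 = 968.1028 kcal.
Protein = 968.1028 ÷ 4 kcal/g = 242.0257 g.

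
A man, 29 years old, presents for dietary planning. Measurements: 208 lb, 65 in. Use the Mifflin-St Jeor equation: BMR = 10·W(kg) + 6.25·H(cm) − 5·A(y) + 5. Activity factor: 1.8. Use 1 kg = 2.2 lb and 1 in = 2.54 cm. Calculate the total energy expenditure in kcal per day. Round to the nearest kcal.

3307 kcal per day

Convert to metric: weight = 208 ÷ 2.2 = 94.5455 kg; height = 65 × 2.54 = 165.1 cm.
Mifflin-St Jeor (male): BMR = 10(94.5455) + 6.25(165.1) − 5(29) + 5 = 945.4545 + 1031.875 − 145 + 5 = 1837.3295 kcal/day.
TEE = BMR × activity factor = 1837.3295 × 1.8 = 3307.1932 kcal/day.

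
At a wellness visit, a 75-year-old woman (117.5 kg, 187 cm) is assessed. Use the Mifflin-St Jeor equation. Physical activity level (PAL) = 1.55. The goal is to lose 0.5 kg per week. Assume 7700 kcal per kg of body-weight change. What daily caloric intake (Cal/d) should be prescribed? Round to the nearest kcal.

2252 Cal/d

Mifflin-St Jeor (female): BMR = 10(117.5) + 6.25(187) − 5(75) − 161 = 1175 + 1168.75 − 375 − 161 = 1807.75 kcal/day.
TEE = 1807.75 × 1.55 = 2802.0125 kcal/day.
Required daily deficit = 0.5 × 7700 ÷ 7 = 550 kcal/day.
Target intake = 2802.0125 − 550 = 2252.0125 kcal/day.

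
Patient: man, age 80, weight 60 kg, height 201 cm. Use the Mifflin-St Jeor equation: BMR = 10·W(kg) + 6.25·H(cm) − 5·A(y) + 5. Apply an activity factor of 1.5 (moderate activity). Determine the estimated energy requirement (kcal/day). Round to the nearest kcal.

2192 kcal/day

Mifflin-St Jeor (male): BMR = 10(60) + 6.25(201) − 5(80) + 5 = 600 + 1256.25 − 400 + 5 = 1461.25 kcal/day.
TEE = BMR × activity factor = 1461.25 × 1.5 = 2191.875 kcal/day.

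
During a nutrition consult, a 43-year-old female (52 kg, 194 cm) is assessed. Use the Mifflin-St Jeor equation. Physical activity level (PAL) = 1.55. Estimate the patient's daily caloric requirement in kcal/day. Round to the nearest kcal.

Mifflin-St Jeor (female): BMR = 10(52) + 6.25(194) − 5(43) − 161 = 520 + 1212.5 − 215 − 161 = 1356.5 kcal/day.
TEE = BMR × activity factor = 1356.5 × 1.55 = 2102.575 kcal/day.

2103 kcal/day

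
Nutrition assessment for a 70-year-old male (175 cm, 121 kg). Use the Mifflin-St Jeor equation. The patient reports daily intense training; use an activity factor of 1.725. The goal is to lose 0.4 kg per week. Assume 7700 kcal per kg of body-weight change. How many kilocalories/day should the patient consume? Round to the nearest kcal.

Mifflin-St Jeor (male): BMR = 10(121) + 6.25(175) − 5(70) + 5 = 1210 + 1093.75 − 350 + 5 = 1958.75 kcal/day.
TEE = 1958.75 × 1.725 = 3378.8438 kcal/day.
Required daily deficit = 0.4 × 7700 ÷ 7 = 440 kcal/day.
Target intake = 3378.8438 − 440 = 2938.8438 kcal/day.

2939 kilocalories/day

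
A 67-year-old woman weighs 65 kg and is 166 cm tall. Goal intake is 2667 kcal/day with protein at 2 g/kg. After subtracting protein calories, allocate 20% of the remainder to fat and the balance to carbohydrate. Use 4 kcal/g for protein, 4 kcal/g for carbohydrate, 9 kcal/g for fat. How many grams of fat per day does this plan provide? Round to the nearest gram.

Protein = 2 × 65 = 130 g → 130 × 4 = 520 kcal.
Non-protein calories = 2667 − 520 = 2147 kcal.
Fat: 20% × 2147 = 429.4 kcal; carbohydrate: 1717.6 kcal.
Fat: 429.4 kcal ÷ 9 kcal/g = 47.7111 g.

48 g/day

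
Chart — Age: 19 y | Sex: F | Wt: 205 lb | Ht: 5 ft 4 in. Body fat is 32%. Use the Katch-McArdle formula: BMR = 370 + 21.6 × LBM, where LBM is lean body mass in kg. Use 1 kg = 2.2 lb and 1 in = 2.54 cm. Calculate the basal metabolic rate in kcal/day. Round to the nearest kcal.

1739 kcal/day

Convert to metric: weight = 205 ÷ 2.2 = 93.1818 kg; height = (5×12 + 4) × 2.54 = 64 × 2.54 = 162.56 cm.
LBM = 93.1818 × (1 − 0.32) = 63.3636 kg. Katch-McArdle: BMR = 370 + 21.6 × 63.3636 = 1738.6545 kcal/day.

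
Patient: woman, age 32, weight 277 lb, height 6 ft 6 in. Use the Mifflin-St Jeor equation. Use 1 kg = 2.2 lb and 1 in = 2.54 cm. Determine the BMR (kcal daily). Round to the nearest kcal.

2176 kcal daily

Convert to metric: weight = 277 ÷ 2.2 = 125.9091 kg; height = (6×12 + 6) × 2.54 = 78 × 2.54 = 198.12 cm.
Mifflin-St Jeor (female): BMR = 10(125.9091) + 6.25(198.12) − 5(32) − 161 = 1259.0909 + 1238.25 − 160 − 161 = 2176.3409 kcal/day.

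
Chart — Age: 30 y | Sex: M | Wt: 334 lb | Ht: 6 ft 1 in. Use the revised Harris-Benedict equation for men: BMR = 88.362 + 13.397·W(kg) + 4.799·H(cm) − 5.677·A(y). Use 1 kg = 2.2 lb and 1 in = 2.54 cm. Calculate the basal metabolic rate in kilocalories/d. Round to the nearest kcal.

Convert to metric: weight = 334 ÷ 2.2 = 151.8182 kg; height = (6×12 + 1) × 2.54 = 73 × 2.54 = 185.42 cm.
Harris-Benedict: BMR = 88.362 + 13.397(151.8182) + 4.799(185.42) − 5.677(30) = 2841.7908 kcal/day.

2842 kilocalories/d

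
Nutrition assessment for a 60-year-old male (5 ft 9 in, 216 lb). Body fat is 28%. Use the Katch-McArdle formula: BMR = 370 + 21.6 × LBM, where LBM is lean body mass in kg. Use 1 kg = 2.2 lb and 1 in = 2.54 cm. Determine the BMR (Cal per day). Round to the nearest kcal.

1897 Cal per day

Convert to metric: weight = 216 ÷ 2.2 = 98.1818 kg; height = (5×12 + 9) × 2.54 = 69 × 2.54 = 175.26 cm.
LBM = 98.1818 × (1 − 0.28) = 70.6909 kg. Katch-McArdle: BMR = 370 + 21.6 × 70.6909 = 1896.9236 kcal/day.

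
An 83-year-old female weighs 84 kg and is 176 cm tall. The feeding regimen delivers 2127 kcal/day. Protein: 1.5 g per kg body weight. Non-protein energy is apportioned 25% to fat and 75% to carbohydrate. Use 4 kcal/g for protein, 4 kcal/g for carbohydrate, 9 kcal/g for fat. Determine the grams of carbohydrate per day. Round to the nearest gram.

304 g/day

Protein = 1.5 × 84 = 126 g → 126 × 4 = 504 kcal.
Non-protein calories = 2127 − 504 = 1623 kcal.
Fat: 25% × 1623 = 405.75 kcal; carbohydrate: 1217.25 kcal.
Carbohydrate: 1217.25 kcal ÷ 4 kcal/g = 304.3125 g.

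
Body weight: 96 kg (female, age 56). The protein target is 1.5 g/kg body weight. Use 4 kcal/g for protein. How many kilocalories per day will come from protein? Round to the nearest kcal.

Protein = 1.5 g/kg × 96 kg = 144 g/day.
Protein energy = 144 g × 4 kcal/g = 576 kcal/day.

576 kcal/day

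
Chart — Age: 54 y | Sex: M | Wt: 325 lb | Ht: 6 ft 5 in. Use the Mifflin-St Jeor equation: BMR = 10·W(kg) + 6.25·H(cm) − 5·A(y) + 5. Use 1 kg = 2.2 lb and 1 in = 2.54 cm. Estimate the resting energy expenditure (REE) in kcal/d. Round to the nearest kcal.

2435 kcal/d

Convert to metric: weight = 325 ÷ 2.2 = 147.7273 kg; height = (6×12 + 5) × 2.54 = 77 × 2.54 = 195.58 cm.
Mifflin-St Jeor (male): BMR = 10(147.7273) + 6.25(195.58) − 5(54) + 5 = 1477.2727 + 1222.375 − 270 + 5 = 2434.6477 kcal/day.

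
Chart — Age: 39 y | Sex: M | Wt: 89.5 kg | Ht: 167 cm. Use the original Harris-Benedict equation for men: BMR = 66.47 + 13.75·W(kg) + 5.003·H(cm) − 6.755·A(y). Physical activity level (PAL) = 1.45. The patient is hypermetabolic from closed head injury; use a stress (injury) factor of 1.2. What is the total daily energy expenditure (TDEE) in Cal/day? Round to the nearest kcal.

3252 Cal/day

Harris-Benedict: BMR = 66.47 + 13.75(89.5) + 5.003(167) − 6.755(39) = 1869.151 kcal/day.
TEE = BMR × activity factor = 1869.151 × 1.45 = 2710.269 kcal/day.
Apply stress factor: 2710.269 × 1.2 = 3252.3227 kcal/day.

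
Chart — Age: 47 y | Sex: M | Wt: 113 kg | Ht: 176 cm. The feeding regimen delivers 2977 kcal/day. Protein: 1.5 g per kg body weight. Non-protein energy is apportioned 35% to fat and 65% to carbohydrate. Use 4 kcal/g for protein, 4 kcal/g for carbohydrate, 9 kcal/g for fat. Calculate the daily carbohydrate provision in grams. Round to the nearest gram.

Protein = 1.5 × 113 = 169.5 g → 169.5 × 4 = 678 kcal.
Non-protein calories = 2977 − 678 = 2299 kcal.
Fat: 35% × 2299 = 804.65 kcal; carbohydrate: 1494.35 kcal.
Carbohydrate: 1494.35 kcal ÷ 4 kcal/g = 373.5875 g.

374 g/day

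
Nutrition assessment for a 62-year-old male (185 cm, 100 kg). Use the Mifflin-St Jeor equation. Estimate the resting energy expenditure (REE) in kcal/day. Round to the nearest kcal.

Mifflin-St Jeor (male): BMR = 10(100) + 6.25(185) − 5(62) + 5 = 1000 + 1156.25 − 310 + 5 = 1851.25 kcal/day.

1851 kcal/day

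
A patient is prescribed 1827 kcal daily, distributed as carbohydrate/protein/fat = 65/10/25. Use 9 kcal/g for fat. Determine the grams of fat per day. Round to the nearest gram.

51 g/day

Fat energy = 25% × 1827 = 456.75 kcal.
At 9 kcal/g: 456.75 ÷ 9 = 50.75 g.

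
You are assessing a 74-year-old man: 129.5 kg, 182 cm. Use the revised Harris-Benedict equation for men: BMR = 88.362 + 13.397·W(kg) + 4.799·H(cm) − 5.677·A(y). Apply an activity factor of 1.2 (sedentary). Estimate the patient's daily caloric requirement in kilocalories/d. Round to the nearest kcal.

Harris-Benedict: BMR = 88.362 + 13.397(129.5) + 4.799(182) − 5.677(74) = 2276.5935 kcal/day.
TEE = BMR × activity factor = 2276.5935 × 1.2 = 2731.9122 kcal/day.

2732 kilocalories/d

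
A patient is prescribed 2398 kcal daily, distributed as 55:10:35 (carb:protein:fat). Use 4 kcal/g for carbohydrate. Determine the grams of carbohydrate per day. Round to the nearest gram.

Carbohydrate energy = 55% × 2398 = 1318.9 kcal.
At 4 kcal/g: 1318.9 ÷ 4 = 329.725 g.

330 g/day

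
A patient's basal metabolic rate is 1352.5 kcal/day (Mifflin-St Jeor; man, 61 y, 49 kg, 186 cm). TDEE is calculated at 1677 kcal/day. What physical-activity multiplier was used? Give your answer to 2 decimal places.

1.24

Activity factor = TEE ÷ BMR = 1677 ÷ 1352.5 = 1.24.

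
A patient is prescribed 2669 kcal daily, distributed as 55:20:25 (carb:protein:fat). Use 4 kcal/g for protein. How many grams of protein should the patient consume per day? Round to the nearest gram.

133 g/day

Protein energy = 20% × 2669 = 533.8 kcal.
At 4 kcal/g: 533.8 ÷ 4 = 133.45 g.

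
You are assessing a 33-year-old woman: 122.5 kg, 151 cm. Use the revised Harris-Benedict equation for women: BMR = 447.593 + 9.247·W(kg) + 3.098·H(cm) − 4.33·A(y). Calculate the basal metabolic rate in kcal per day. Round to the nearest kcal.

1905 kcal per day

Harris-Benedict: BMR = 447.593 + 9.247(122.5) + 3.098(151) − 4.33(33) = 1905.2585 kcal/day.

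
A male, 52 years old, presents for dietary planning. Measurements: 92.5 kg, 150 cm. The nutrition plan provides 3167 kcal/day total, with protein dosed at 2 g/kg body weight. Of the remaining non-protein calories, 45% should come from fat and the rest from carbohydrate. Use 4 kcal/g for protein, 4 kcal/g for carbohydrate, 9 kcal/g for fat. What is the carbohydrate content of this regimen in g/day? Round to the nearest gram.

334 g/day

Protein = 2 × 92.5 = 185 g → 185 × 4 = 740 kcal.
Non-protein calories = 3167 − 740 = 2427 kcal.
Fat: 45% × 2427 = 1092.15 kcal; carbohydrate: 1334.85 kcal.
Carbohydrate: 1334.85 kcal ÷ 4 kcal/g = 333.7125 g.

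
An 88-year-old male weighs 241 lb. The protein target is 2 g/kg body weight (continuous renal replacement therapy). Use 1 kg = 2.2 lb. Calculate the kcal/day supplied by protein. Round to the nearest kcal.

876 kcal/day

Weight in kg = 241 ÷ 2.2 = 109.5455 kg.
Protein = 2 g/kg × 109.5455 kg = 219.0909 g/day.
Protein energy = 219.0909 g × 4 kcal/g = 876.3636 kcal/day.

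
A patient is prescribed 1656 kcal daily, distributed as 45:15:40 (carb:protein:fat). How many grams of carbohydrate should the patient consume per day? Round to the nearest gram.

186 g/day

Carbohydrate energy = 45% × 1656 = 745.2 kcal.
At 4 kcal/g: 745.2 ÷ 4 = 186.3 g.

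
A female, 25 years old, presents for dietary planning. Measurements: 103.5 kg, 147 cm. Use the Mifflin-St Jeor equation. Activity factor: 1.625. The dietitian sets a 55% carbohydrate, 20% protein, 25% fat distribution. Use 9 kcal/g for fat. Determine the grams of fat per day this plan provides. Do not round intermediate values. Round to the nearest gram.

75 g/day

Mifflin-St Jeor (female): BMR = 10(103.5) + 6.25(147) − 5(25) − 161 = 1035 + 918.75 − 125 − 161 = 1667.75 kcal/day.
TEE = 1667.75 × 1.625 = 2710.0938 kcal/day.
Fat energy = 25% × 2710.0938 = 677.5234 kcal.
Fat = 677.5234 ÷ 9 kcal/g = 75.2804 g.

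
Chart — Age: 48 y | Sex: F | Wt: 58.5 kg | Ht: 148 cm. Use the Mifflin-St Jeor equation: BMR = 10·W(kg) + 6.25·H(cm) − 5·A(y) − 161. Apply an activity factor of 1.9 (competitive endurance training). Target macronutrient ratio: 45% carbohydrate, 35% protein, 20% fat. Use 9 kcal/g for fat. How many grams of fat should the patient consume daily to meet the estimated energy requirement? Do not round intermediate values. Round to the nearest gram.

Mifflin-St Jeor (female): BMR = 10(58.5) + 6.25(148) − 5(48) − 161 = 585 + 925 − 240 − 161 = 1109 kcal/day.
TEE = 1109 × 1.9 = 2107.1 kcal/day.
Fat energy = 20% × 2107.1 = 421.42 kcal.
Fat = 421.42 ÷ 9 kcal/g = 46.8244 g.

47 g/day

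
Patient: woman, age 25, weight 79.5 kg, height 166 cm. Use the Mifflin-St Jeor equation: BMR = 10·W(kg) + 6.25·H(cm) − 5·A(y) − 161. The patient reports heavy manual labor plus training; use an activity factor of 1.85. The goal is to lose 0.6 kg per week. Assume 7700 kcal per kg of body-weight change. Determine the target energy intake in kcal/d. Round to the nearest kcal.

Mifflin-St Jeor (female): BMR = 10(79.5) + 6.25(166) − 5(25) − 161 = 795 + 1037.5 − 125 − 161 = 1546.5 kcal/day.
TEE = 1546.5 × 1.85 = 2861.025 kcal/day.
Required daily deficit = 0.6 × 7700 ÷ 7 = 660 kcal/day.
Target intake = 2861.025 − 660 = 2201.025 kcal/day.

2201 kcal/d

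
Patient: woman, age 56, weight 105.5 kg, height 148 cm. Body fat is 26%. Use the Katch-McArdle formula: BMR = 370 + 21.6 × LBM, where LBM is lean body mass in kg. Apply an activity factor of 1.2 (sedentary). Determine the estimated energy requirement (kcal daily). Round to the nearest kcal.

LBM = 105.5 × (1 − 0.26) = 78.07 kg. Katch-McArdle: BMR = 370 + 21.6 × 78.07 = 2056.312 kcal/day.
TEE = BMR × activity factor = 2056.312 × 1.2 = 2467.5744 kcal/day.

2468 kcal daily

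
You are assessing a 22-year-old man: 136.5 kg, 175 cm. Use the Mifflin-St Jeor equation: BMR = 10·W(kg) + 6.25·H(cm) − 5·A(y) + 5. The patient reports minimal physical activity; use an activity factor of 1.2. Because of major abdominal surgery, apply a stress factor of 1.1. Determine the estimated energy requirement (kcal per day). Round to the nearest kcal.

Mifflin-St Jeor (male): BMR = 10(136.5) + 6.25(175) − 5(22) + 5 = 1365 + 1093.75 − 110 + 5 = 2353.75 kcal/day.
TEE = BMR × activity factor = 2353.75 × 1.2 = 2824.5 kcal/day.
Apply stress factor: 2824.5 × 1.1 = 3106.95 kcal/day.

3107 kcal per day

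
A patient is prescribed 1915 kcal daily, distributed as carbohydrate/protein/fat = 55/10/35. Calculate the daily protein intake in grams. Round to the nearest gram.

Protein energy = 10% × 1915 = 191.5 kcal.
At 4 kcal/g: 191.5 ÷ 4 = 47.875 g.

48 g/day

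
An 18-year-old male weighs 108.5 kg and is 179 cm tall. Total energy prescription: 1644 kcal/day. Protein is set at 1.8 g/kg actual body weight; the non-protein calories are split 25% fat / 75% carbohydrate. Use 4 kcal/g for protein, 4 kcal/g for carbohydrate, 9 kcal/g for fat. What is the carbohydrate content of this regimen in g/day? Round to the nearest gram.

Protein = 1.8 × 108.5 = 195.3 g → 195.3 × 4 = 781.2 kcal.
Non-protein calories = 1644 − 781.2 = 862.8 kcal.
Fat: 25% × 862.8 = 215.7 kcal; carbohydrate: 647.1 kcal.
Carbohydrate: 647.1 kcal ÷ 4 kcal/g = 161.775 g.

162 g/day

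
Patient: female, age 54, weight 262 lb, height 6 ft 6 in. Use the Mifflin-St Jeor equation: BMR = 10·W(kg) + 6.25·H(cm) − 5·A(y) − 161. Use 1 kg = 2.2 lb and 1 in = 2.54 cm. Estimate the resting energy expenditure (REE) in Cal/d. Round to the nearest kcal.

1998 Cal/d

Convert to metric: weight = 262 ÷ 2.2 = 119.0909 kg; height = (6×12 + 6) × 2.54 = 78 × 2.54 = 198.12 cm.
Mifflin-St Jeor (female): BMR = 10(119.0909) + 6.25(198.12) − 5(54) − 161 = 1190.9091 + 1238.25 − 270 − 161 = 1998.1591 kcal/day.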